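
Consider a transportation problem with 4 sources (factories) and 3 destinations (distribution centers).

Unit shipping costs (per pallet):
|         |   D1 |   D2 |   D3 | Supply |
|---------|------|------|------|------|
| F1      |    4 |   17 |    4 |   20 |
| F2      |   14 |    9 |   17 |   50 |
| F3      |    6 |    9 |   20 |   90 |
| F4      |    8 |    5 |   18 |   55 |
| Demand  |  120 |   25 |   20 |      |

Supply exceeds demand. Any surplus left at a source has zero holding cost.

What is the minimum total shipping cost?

985

A cheapest plan:
  F1 to D3: 20 pallets
  F3 to D1: 90 pallets
  F4 to D1: 30 pallets
  F4 to D2: 25 pallets
Total cost = 985.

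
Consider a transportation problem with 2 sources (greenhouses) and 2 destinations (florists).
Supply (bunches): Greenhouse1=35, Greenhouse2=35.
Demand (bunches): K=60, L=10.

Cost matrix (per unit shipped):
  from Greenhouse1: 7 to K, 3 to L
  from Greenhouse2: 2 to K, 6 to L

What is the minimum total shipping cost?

One minimum-cost allocation:
  Greenhouse1→K: 25 × 7 = 175
  Greenhouse1→L: 10 × 3 = 30
  Greenhouse2→K: 35 × 2 = 70
Total = 175 + 30 + 70 = 275.

275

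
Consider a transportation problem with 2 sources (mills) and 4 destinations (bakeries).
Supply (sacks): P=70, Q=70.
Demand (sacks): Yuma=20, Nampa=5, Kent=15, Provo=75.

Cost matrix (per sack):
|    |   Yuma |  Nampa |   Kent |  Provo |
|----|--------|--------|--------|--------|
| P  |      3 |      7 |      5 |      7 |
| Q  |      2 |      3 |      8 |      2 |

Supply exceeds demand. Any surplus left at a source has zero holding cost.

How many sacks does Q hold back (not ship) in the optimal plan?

Minimum-cost shipments:
  P to Yuma: 20 sacks
  P to Nampa: 5 sacks
  P to Kent: 15 sacks
  P to Provo: 5 sacks
  Q to Provo: 70 sacks
Total cost = 345.
Q ships 70 of its 70, leaving 0.

0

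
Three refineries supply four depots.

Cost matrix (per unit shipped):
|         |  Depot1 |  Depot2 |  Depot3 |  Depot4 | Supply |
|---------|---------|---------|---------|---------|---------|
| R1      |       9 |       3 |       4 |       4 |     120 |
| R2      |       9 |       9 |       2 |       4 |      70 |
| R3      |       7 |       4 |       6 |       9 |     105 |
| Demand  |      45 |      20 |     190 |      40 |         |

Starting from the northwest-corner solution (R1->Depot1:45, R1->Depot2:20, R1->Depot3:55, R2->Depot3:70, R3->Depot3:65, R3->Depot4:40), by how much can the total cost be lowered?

320

Current plan cost = 45·9 + 20·3 + 55·4 + 70·2 + 65·6 + 40·9 = 1575.
Optimal plan:
  R1–Depot3: 80 × 4 = 320
  R1–Depot4: 40 × 4 = 160
  R2–Depot3: 70 × 2 = 140
  R3–Depot1: 45 × 7 = 315
  R3–Depot2: 20 × 4 = 80
  R3–Depot3: 40 × 6 = 240
Optimal cost = 1255.
Saving = 1575 − 1255 = 320.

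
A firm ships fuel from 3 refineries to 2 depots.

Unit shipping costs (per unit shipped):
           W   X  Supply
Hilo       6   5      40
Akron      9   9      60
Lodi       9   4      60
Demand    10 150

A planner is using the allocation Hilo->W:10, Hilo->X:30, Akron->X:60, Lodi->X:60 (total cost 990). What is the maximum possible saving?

Current plan cost = 10·6 + 30·5 + 60·9 + 60·4 = 990.
Optimal plan:
  Hilo->X: 40 × 5 = 200
  Akron->W: 10 × 9 = 90
  Akron->X: 50 × 9 = 450
  Lodi->X: 60 × 4 = 240
Optimal cost = 980.
Saving = 990 − 980 = 10.

10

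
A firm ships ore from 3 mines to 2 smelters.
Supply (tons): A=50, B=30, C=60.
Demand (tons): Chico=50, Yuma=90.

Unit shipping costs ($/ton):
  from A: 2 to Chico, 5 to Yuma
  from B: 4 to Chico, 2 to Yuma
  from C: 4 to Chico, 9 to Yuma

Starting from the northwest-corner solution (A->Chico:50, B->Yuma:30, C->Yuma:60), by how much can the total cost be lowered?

Current plan cost = 50·2 + 30·2 + 60·9 = $700.
Optimal plan:
  A to Yuma: 50 tons
  B to Yuma: 30 tons
  C to Chico: 50 tons
  C to Yuma: 10 tons
Optimal cost = $600.
Saving = 700 − 600 = $100.

100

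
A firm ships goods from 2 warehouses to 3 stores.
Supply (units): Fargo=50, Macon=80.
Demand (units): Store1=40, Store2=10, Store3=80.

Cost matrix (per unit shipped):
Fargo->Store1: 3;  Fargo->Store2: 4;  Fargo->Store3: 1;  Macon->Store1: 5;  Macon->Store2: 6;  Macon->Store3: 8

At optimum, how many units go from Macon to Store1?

40

The minimum-cost plan:
  Fargo->Store3: 50 × 1 = 50
  Macon->Store1: 40 × 5 = 200
  Macon->Store2: 10 × 6 = 60
  Macon->Store3: 30 × 8 = 240
Total cost = 550.
So Macon→Store1 carries 40 units.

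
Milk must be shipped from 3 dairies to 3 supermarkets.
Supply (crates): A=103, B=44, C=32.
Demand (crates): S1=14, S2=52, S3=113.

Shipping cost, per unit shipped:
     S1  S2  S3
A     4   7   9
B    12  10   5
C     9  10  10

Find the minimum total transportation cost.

A cheapest plan:
  A→S1: 14 × 4 = 56
  A→S2: 52 × 7 = 364
  A→S3: 37 × 9 = 333
  B→S3: 44 × 5 = 220
  C→S3: 32 × 10 = 320
Total = 56 + 364 + 333 + 220 + 320 = 1293.

1293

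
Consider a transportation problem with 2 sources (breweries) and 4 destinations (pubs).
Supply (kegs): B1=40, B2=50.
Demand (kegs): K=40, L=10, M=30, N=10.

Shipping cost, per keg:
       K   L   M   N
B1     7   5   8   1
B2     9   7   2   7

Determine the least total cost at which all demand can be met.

Optimal allocation:
  B1->K: 30 × 7 = 210
  B1->N: 10 × 1 = 10
  B2->K: 10 × 9 = 90
  B2->L: 10 × 7 = 70
  B2->M: 30 × 2 = 60
Total = 210 + 10 + 90 + 70 + 60 = 440.
(Supply check: B1 ships 40; B2 ships 50.)

440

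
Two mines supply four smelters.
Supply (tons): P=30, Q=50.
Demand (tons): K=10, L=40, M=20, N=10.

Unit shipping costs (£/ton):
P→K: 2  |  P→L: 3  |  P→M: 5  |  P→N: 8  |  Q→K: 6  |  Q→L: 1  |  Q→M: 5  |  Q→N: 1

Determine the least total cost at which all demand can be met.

170

Optimal allocation:
  P->K: 10 × £2 = £20
  P->M: 20 × £5 = £100
  Q->L: 40 × £1 = £40
  Q->N: 10 × £1 = £10
Total = 20 + 100 + 40 + 10 = £170.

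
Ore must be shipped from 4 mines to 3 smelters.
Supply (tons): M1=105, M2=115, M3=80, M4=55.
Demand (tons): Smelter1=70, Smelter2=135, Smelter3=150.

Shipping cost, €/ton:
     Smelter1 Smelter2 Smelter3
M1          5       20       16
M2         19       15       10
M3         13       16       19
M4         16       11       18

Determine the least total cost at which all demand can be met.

3945

One minimum-cost allocation:
  M1 to Smelter1: 70 × €5 = €350
  M1 to Smelter3: 35 × €16 = €560
  M2 to Smelter3: 115 × €10 = €1150
  M3 to Smelter2: 80 × €16 = €1280
  M4 to Smelter2: 55 × €11 = €605
Total = 350 + 560 + 1150 + 1280 + 605 = €3945.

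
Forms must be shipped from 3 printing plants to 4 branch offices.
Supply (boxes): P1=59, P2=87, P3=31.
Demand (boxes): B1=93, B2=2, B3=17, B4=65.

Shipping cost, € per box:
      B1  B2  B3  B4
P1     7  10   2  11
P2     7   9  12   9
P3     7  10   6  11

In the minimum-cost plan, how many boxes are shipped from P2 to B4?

Optimal shipments:
  P1->B1: 42 × €7 = €294
  P1->B3: 17 × €2 = €34
  P2->B1: 20 × €7 = €140
  P2->B2: 2 × €9 = €18
  P2->B4: 65 × €9 = €585
  P3->B1: 31 × €7 = €217
Total cost = €1288.
So P2→B4 carries 65 boxes.

65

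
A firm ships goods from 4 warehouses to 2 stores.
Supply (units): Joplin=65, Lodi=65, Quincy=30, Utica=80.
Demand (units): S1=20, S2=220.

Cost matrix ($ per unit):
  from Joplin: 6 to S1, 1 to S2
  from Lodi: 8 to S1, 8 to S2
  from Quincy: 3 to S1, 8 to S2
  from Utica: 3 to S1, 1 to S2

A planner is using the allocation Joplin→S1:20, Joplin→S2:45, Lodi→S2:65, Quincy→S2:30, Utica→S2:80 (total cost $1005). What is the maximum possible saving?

Current plan cost = 20·6 + 45·1 + 65·8 + 30·8 + 80·1 = $1005.
Optimal plan:
  Joplin→S2: 65 units
  Lodi→S2: 65 units
  Quincy→S1: 20 units
  Quincy→S2: 10 units
  Utica→S2: 80 units
Optimal cost = $805.
Saving = 1005 − 805 = $200.

200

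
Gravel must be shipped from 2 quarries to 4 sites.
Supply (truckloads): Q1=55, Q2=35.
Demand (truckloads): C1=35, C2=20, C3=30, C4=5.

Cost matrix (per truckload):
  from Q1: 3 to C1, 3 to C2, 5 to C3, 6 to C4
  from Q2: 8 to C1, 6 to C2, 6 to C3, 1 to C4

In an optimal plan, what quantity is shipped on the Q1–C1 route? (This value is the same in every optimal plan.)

Optimal shipments:
  Q1 to C1: 35 × 3 = 105
  Q1 to C2: 20 × 3 = 60
  Q2 to C3: 30 × 6 = 180
  Q2 to C4: 5 × 1 = 5
Total cost = 350.
So Q1→C1 carries 35 truckloads.

35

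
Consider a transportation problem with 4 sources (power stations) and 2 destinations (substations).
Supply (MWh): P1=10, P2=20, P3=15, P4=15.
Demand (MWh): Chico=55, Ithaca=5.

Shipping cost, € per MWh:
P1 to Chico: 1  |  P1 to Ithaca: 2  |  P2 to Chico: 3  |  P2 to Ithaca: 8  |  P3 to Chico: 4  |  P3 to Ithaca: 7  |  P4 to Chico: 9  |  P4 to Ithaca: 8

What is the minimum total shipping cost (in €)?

A cheapest plan:
  P1→Chico: 10 × €1 = €10
  P2→Chico: 20 × €3 = €60
  P3→Chico: 15 × €4 = €60
  P4→Chico: 10 × €9 = €90
  P4→Ithaca: 5 × €8 = €40
Total = 10 + 60 + 60 + 90 + 40 = €260.

260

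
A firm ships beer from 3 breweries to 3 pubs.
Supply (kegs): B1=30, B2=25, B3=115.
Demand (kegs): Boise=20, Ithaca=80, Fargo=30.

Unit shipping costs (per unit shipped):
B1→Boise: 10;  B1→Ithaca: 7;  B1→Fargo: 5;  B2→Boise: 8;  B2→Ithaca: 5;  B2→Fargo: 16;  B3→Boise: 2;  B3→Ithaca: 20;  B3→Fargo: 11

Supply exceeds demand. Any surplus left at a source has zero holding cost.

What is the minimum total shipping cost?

1205

An optimal shipping plan:
  B1->Ithaca: 30 × 7 = 210
  B2->Ithaca: 25 × 5 = 125
  B3->Boise: 20 × 2 = 40
  B3->Ithaca: 25 × 20 = 500
  B3->Fargo: 30 × 11 = 330
Total = 210 + 125 + 40 + 500 + 330 = 1205.
(Supply check: B1 ships 30; B2 ships 25; B3 ships 75.)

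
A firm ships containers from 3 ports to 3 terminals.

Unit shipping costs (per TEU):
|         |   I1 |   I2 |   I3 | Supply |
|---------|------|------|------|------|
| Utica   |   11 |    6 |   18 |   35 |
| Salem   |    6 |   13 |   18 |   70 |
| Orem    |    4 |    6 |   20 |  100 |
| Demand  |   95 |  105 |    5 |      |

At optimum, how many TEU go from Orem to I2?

Solving gives:
  Utica–I2: 35 × 6 = 210
  Salem–I1: 65 × 6 = 390
  Salem–I3: 5 × 18 = 90
  Orem–I1: 30 × 4 = 120
  Orem–I2: 70 × 6 = 420
Total cost = 1230.
So Orem→I2 carries 70 TEU.

70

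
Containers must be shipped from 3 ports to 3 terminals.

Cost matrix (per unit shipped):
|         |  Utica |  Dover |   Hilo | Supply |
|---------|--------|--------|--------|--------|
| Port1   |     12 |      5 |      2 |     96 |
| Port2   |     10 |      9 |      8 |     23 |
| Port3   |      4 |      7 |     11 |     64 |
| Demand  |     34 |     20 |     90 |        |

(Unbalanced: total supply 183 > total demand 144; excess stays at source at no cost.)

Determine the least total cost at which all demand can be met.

444

One minimum-cost allocation:
  Port1→Dover: 6 TEU
  Port1→Hilo: 90 TEU
  Port3→Utica: 34 TEU
  Port3→Dover: 14 TEU
Total cost = 444.
(Supply check: Port1 ships 96; Port2 ships 0; Port3 ships 48.)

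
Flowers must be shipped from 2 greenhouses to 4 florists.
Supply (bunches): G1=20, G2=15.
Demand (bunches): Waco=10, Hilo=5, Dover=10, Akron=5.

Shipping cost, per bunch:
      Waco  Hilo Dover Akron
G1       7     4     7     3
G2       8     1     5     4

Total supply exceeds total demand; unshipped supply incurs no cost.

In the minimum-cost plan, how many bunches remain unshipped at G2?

An optimal plan:
  G1->Waco: 10 bunches
  G1->Akron: 5 bunches
  G2->Hilo: 5 bunches
  G2->Dover: 10 bunches
Total cost = 140.
G2 ships 15 of its 15, leaving 0.

0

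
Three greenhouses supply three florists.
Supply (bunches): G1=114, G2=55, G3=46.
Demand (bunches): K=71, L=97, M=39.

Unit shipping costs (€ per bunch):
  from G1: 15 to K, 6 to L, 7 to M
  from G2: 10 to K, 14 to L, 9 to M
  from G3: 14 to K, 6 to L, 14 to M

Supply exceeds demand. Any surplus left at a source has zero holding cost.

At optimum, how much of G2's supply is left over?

0

An optimal plan:
  G1→L: 75 bunches
  G1→M: 39 bunches
  G2→K: 55 bunches
  G3→K: 16 bunches
  G3→L: 22 bunches
Total cost = €1629.
G2 ships 55 of its 55, leaving 0.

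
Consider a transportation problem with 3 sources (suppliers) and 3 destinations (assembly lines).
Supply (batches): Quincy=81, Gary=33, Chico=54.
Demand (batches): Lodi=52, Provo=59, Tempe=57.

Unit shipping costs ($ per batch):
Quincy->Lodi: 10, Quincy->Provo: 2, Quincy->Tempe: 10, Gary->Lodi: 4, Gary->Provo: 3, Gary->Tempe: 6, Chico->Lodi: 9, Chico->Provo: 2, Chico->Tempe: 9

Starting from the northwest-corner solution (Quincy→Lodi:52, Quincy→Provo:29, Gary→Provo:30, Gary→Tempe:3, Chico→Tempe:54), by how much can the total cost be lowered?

216

Current plan cost = 52·10 + 29·2 + 30·3 + 3·6 + 54·9 = $1172.
Optimal plan:
  Quincy->Provo: 59 × $2 = $118
  Quincy->Tempe: 22 × $10 = $220
  Gary->Lodi: 33 × $4 = $132
  Chico->Lodi: 19 × $9 = $171
  Chico->Tempe: 35 × $9 = $315
Optimal cost = $956.
Saving = 1172 − 956 = $216.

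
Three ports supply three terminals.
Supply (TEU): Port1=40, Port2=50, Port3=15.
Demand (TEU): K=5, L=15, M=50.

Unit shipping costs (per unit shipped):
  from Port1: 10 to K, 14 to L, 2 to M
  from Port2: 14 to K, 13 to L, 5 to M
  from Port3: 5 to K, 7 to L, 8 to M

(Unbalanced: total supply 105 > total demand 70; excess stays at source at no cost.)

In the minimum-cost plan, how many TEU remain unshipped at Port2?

35

An optimal plan:
  Port1–M: 40 TEU
  Port2–L: 5 TEU
  Port2–M: 10 TEU
  Port3–K: 5 TEU
  Port3–L: 10 TEU
Total cost = 290.
Port2 ships 15 of its 50, leaving 35.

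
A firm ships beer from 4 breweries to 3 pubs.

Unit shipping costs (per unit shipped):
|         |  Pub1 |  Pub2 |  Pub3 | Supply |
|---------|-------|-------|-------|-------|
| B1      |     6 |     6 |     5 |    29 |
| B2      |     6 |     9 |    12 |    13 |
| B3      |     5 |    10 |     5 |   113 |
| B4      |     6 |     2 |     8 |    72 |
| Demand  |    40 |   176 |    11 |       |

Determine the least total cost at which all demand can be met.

A cheapest plan:
  B1–Pub2: 29 kegs
  B2–Pub2: 13 kegs
  B3–Pub1: 40 kegs
  B3–Pub2: 62 kegs
  B3–Pub3: 11 kegs
  B4–Pub2: 72 kegs
Total cost = 1310.
(Supply check: B1 ships 29; B2 ships 13; B3 ships 113; B4 ships 72.)

1310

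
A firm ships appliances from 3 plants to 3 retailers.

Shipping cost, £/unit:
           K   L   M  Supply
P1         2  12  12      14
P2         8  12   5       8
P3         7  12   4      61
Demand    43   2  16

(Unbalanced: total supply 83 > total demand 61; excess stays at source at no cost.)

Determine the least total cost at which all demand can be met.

319

A cheapest plan:
  P1–K: 14 × £2 = £28
  P2–L: 2 × £12 = £24
  P3–K: 29 × £7 = £203
  P3–M: 16 × £4 = £64
Total = 28 + 24 + 203 + 64 = £319.
(Supply check: P1 ships 14; P2 ships 2; P3 ships 45.)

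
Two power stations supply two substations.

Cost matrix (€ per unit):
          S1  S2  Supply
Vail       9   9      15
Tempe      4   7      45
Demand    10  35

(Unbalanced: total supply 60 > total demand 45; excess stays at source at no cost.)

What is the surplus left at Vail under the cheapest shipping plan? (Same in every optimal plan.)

An optimal plan:
  Tempe–S1: 10 MWh
  Tempe–S2: 35 MWh
Total cost = €285.
Vail ships 0 of its 15, leaving 15.

15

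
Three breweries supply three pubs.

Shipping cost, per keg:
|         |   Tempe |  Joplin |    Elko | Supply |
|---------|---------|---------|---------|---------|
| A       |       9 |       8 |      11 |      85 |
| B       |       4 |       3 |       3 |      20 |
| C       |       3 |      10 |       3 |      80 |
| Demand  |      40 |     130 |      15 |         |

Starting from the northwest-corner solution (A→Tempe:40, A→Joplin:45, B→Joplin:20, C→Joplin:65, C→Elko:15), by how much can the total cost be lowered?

Current plan cost = 40·9 + 45·8 + 20·3 + 65·10 + 15·3 = 1475.
Optimal plan:
  A–Joplin: 85 × 8 = 680
  B–Joplin: 20 × 3 = 60
  C–Tempe: 40 × 3 = 120
  C–Joplin: 25 × 10 = 250
  C–Elko: 15 × 3 = 45
Optimal cost = 1155.
Saving = 1475 − 1155 = 320.

320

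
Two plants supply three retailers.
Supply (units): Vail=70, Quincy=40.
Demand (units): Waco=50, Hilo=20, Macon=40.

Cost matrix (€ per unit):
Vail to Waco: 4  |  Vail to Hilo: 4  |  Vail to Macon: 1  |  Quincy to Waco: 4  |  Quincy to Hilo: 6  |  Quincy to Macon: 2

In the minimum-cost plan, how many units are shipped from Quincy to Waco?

40

Optimal shipments:
  Vail–Waco: 10 units
  Vail–Hilo: 20 units
  Vail–Macon: 40 units
  Quincy–Waco: 40 units
Total cost = €320.
So Quincy→Waco carries 40 units.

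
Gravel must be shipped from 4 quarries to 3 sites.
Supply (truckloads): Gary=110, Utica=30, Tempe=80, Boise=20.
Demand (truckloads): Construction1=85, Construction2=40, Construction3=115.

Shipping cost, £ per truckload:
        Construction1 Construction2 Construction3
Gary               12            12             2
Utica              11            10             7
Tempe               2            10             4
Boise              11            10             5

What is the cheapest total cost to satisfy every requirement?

860

One minimum-cost allocation:
  Gary→Construction3: 110 truckloads
  Utica→Construction1: 5 truckloads
  Utica→Construction2: 25 truckloads
  Tempe→Construction1: 80 truckloads
  Boise→Construction2: 15 truckloads
  Boise→Construction3: 5 truckloads
Total cost = £860.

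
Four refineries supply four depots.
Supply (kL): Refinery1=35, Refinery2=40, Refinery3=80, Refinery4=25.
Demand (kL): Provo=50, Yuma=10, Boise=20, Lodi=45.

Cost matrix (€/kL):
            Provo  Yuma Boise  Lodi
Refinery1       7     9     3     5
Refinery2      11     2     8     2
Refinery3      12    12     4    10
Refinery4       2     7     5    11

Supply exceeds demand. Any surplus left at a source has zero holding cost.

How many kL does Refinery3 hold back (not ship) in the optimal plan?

Minimum-cost shipments:
  Refinery1–Provo: 25 × €7 = €175
  Refinery1–Lodi: 10 × €5 = €50
  Refinery2–Yuma: 10 × €2 = €20
  Refinery2–Lodi: 30 × €2 = €60
  Refinery3–Boise: 20 × €4 = €80
  Refinery3–Lodi: 5 × €10 = €50
  Refinery4–Provo: 25 × €2 = €50
Total cost = €485.
Refinery3 ships 25 of its 80, leaving 55.

55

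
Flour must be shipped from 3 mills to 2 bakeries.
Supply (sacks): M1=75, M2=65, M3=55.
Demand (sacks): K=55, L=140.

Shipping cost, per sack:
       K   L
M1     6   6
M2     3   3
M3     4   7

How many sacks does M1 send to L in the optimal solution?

75

Optimal shipments:
  M1->L: 75 sacks
  M2->L: 65 sacks
  M3->K: 55 sacks
Total cost = 865.
So M1→L carries 75 sacks.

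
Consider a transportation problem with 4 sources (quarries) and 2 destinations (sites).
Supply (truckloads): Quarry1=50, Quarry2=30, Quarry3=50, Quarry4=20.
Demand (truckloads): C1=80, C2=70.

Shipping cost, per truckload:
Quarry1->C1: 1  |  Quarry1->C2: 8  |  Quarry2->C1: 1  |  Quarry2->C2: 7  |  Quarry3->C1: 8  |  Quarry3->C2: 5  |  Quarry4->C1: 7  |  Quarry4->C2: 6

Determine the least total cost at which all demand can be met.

450

Optimal allocation:
  Quarry1→C1: 50 × 1 = 50
  Quarry2→C1: 30 × 1 = 30
  Quarry3→C2: 50 × 5 = 250
  Quarry4→C2: 20 × 6 = 120
Total = 50 + 30 + 250 + 120 = 450.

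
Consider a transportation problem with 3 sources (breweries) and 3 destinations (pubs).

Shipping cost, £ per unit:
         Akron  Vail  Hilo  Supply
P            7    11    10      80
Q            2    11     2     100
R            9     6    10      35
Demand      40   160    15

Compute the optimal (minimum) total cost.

A cheapest plan:
  P→Vail: 80 × £11 = £880
  Q→Akron: 40 × £2 = £80
  Q→Vail: 45 × £11 = £495
  Q→Hilo: 15 × £2 = £30
  R→Vail: 35 × £6 = £210
Total = 880 + 80 + 495 + 30 + 210 = £1695.

1695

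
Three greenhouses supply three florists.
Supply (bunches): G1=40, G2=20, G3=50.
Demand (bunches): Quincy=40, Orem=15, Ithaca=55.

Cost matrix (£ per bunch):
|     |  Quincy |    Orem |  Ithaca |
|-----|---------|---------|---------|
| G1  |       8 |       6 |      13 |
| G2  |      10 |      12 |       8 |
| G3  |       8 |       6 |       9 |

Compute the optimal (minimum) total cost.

885

A cheapest plan:
  G1→Quincy: 25 × £8 = £200
  G1→Orem: 15 × £6 = £90
  G2→Ithaca: 20 × £8 = £160
  G3→Quincy: 15 × £8 = £120
  G3→Ithaca: 35 × £9 = £315
Total = 200 + 90 + 160 + 120 + 315 = £885.
(Supply check: G1 ships 40; G2 ships 20; G3 ships 50.)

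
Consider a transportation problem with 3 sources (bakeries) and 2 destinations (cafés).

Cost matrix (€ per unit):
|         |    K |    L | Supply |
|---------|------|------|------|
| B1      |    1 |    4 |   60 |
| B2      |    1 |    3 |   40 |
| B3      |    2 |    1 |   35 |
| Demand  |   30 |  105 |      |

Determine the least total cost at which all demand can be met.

305

An optimal shipping plan:
  B1->K: 30 × €1 = €30
  B1->L: 30 × €4 = €120
  B2->L: 40 × €3 = €120
  B3->L: 35 × €1 = €35
Total = 30 + 120 + 120 + 35 = €305.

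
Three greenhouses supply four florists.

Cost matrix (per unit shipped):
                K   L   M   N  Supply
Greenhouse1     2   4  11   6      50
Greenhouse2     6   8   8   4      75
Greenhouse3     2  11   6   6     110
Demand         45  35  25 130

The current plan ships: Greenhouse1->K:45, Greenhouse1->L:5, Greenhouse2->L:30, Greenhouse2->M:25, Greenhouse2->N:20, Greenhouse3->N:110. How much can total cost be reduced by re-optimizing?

280

Current plan cost = 45·2 + 5·4 + 30·8 + 25·8 + 20·4 + 110·6 = 1290.
Optimal plan:
  Greenhouse1–L: 35 × 4 = 140
  Greenhouse1–N: 15 × 6 = 90
  Greenhouse2–N: 75 × 4 = 300
  Greenhouse3–K: 45 × 2 = 90
  Greenhouse3–M: 25 × 6 = 150
  Greenhouse3–N: 40 × 6 = 240
Optimal cost = 1010.
Saving = 1290 − 1010 = 280.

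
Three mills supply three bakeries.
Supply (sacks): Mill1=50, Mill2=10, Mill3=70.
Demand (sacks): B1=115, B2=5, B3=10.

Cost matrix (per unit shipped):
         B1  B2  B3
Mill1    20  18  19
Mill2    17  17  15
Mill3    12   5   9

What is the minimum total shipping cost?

Optimal allocation:
  Mill1 to B1: 50 × 20 = 1000
  Mill2 to B1: 10 × 17 = 170
  Mill3 to B1: 55 × 12 = 660
  Mill3 to B2: 5 × 5 = 25
  Mill3 to B3: 10 × 9 = 90
Total = 1000 + 170 + 660 + 25 + 90 = 1945.

1945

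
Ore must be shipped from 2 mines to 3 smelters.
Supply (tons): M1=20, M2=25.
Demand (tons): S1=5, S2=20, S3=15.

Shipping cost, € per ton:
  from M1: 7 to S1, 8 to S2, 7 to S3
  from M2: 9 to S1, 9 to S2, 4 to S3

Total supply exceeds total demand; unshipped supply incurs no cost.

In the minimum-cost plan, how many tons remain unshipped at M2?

An optimal plan:
  M1 to S1: 5 × €7 = €35
  M1 to S2: 15 × €8 = €120
  M2 to S2: 5 × €9 = €45
  M2 to S3: 15 × €4 = €60
Total cost = €260.
M2 ships 20 of its 25, leaving 5.

5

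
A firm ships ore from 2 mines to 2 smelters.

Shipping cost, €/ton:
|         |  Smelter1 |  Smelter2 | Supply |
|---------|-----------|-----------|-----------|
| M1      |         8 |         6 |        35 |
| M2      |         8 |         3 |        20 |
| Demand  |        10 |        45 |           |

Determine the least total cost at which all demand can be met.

290

A cheapest plan:
  M1 to Smelter1: 10 × €8 = €80
  M1 to Smelter2: 25 × €6 = €150
  M2 to Smelter2: 20 × €3 = €60
Total = 80 + 150 + 60 = €290.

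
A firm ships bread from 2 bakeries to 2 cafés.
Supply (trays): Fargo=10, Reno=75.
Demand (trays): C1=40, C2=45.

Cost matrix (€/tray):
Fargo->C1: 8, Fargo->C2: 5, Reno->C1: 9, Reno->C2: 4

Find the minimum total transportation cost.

530

One minimum-cost allocation:
  Fargo->C1: 10 × €8 = €80
  Reno->C1: 30 × €9 = €270
  Reno->C2: 45 × €4 = €180
Total = 80 + 270 + 180 = €530.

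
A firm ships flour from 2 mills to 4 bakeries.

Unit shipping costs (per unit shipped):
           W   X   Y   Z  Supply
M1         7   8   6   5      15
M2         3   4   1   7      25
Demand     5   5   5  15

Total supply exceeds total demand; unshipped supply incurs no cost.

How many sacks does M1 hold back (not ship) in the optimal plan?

0

Minimum-cost shipments:
  M1 to Z: 15 × 5 = 75
  M2 to W: 5 × 3 = 15
  M2 to X: 5 × 4 = 20
  M2 to Y: 5 × 1 = 5
Total cost = 115.
M1 ships 15 of its 15, leaving 0.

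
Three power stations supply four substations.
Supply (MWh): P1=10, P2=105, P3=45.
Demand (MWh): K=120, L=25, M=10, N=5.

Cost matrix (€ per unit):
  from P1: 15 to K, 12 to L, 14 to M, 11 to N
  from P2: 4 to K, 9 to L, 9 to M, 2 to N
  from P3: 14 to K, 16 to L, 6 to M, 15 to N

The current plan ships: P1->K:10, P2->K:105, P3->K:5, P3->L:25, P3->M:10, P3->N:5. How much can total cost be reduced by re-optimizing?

65

Current plan cost = 10·15 + 105·4 + 5·14 + 25·16 + 10·6 + 5·15 = €1175.
Optimal plan:
  P1 to L: 10 × €12 = €120
  P2 to K: 100 × €4 = €400
  P2 to N: 5 × €2 = €10
  P3 to K: 20 × €14 = €280
  P3 to L: 15 × €16 = €240
  P3 to M: 10 × €6 = €60
Optimal cost = €1110.
Saving = 1175 − 1110 = €65.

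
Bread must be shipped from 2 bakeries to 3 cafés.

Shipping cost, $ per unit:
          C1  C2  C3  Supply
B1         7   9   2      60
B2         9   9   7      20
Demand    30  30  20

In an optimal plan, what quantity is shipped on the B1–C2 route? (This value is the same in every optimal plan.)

10

Solving gives:
  B1->C1: 30 × $7 = $210
  B1->C2: 10 × $9 = $90
  B1->C3: 20 × $2 = $40
  B2->C2: 20 × $9 = $180
Total cost = $520.
So B1→C2 carries 10 trays.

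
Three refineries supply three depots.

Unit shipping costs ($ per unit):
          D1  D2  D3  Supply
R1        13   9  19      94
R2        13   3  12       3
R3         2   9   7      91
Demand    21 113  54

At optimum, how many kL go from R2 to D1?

0

Solving gives:
  R1 to D2: 94 × $9 = $846
  R2 to D2: 3 × $3 = $9
  R3 to D1: 21 × $2 = $42
  R3 to D2: 16 × $9 = $144
  R3 to D3: 54 × $7 = $378
Total cost = $1419.
The route R2→D1 is not used.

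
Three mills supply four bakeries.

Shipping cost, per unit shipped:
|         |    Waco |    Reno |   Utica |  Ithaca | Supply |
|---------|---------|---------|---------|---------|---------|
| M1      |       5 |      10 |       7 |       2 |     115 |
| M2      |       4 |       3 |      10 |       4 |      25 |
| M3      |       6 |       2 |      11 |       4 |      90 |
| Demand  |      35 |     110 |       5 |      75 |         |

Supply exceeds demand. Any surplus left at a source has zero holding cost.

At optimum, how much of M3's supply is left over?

0

An optimal plan:
  M1->Waco: 30 × 5 = 150
  M1->Utica: 5 × 7 = 35
  M1->Ithaca: 75 × 2 = 150
  M2->Waco: 5 × 4 = 20
  M2->Reno: 20 × 3 = 60
  M3->Reno: 90 × 2 = 180
Total cost = 595.
M3 ships 90 of its 90, leaving 0.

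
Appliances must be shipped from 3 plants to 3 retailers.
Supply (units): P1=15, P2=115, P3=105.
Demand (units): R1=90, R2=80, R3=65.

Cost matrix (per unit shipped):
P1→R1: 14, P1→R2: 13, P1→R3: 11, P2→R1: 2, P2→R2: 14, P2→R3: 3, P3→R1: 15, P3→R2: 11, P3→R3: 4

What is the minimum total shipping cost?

1325

Optimal allocation:
  P1->R2: 15 × 13 = 195
  P2->R1: 90 × 2 = 180
  P2->R3: 25 × 3 = 75
  P3->R2: 65 × 11 = 715
  P3->R3: 40 × 4 = 160
Total = 195 + 180 + 75 + 715 + 160 = 1325.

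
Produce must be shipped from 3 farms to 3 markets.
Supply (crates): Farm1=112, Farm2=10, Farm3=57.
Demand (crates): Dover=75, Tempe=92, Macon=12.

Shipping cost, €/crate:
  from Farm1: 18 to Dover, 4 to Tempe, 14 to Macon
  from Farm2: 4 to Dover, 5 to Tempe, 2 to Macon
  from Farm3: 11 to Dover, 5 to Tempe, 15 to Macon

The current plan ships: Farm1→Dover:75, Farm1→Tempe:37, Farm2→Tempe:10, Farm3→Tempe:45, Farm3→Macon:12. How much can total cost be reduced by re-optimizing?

606

Current plan cost = 75·18 + 37·4 + 10·5 + 45·5 + 12·15 = €1953.
Optimal plan:
  Farm1→Dover: 8 × €18 = €144
  Farm1→Tempe: 92 × €4 = €368
  Farm1→Macon: 12 × €14 = €168
  Farm2→Dover: 10 × €4 = €40
  Farm3→Dover: 57 × €11 = €627
Optimal cost = €1347.
Saving = 1953 − 1347 = €606.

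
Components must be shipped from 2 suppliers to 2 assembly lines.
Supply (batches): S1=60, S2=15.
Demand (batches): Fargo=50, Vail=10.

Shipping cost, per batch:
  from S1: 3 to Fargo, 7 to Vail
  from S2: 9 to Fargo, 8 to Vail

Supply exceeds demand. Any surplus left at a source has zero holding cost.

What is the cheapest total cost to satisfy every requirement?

An optimal shipping plan:
  S1–Fargo: 50 × 3 = 150
  S1–Vail: 10 × 7 = 70
Total = 150 + 70 = 220.
(Supply check: S1 ships 60; S2 ships 0.)

220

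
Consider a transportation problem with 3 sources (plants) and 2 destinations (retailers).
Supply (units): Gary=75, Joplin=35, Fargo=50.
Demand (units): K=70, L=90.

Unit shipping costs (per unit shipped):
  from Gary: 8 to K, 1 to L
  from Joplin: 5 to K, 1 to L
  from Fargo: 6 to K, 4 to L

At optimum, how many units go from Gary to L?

75

Solving gives:
  Gary->L: 75 × 1 = 75
  Joplin->K: 20 × 5 = 100
  Joplin->L: 15 × 1 = 15
  Fargo->K: 50 × 6 = 300
Total cost = 490.
So Gary→L carries 75 units.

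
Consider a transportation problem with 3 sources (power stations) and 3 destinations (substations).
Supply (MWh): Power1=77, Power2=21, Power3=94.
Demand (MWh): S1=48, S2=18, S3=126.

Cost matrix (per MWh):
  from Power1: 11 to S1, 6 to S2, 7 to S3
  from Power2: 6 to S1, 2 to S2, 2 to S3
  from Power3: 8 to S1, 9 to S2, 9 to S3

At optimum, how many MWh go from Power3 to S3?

46

Optimal shipments:
  Power1->S2: 18 × 6 = 108
  Power1->S3: 59 × 7 = 413
  Power2->S3: 21 × 2 = 42
  Power3->S1: 48 × 8 = 384
  Power3->S3: 46 × 9 = 414
Total cost = 1361.
So Power3→S3 carries 46 MWh.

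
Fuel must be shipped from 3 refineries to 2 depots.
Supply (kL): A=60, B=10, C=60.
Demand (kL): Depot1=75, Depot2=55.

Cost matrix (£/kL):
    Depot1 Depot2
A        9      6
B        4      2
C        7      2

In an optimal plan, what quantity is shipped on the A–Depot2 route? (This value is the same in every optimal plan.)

Solving gives:
  A–Depot1: 60 × £9 = £540
  B–Depot1: 10 × £4 = £40
  C–Depot1: 5 × £7 = £35
  C–Depot2: 55 × £2 = £110
Total cost = £725.
The route A→Depot2 is not used.

0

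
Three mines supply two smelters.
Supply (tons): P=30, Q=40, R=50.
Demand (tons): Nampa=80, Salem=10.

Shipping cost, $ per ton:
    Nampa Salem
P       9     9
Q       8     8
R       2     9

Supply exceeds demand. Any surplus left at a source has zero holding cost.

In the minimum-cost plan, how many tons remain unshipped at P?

30

An optimal plan:
  Q→Nampa: 30 × $8 = $240
  Q→Salem: 10 × $8 = $80
  R→Nampa: 50 × $2 = $100
Total cost = $420.
P ships 0 of its 30, leaving 30.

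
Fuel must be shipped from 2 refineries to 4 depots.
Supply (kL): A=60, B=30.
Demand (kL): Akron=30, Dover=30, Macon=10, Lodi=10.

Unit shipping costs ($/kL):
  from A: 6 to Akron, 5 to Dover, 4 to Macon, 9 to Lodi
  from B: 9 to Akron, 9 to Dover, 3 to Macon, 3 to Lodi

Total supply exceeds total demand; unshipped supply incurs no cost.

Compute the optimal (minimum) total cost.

An optimal shipping plan:
  A–Akron: 30 × $6 = $180
  A–Dover: 30 × $5 = $150
  B–Macon: 10 × $3 = $30
  B–Lodi: 10 × $3 = $30
Total = 180 + 150 + 30 + 30 = $390.

390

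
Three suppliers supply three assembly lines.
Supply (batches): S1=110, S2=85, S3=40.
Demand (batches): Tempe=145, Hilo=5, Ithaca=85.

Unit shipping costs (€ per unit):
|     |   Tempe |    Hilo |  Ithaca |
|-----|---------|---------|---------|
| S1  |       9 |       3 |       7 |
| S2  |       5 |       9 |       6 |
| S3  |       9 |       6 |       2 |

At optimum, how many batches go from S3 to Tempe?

The minimum-cost plan:
  S1 to Tempe: 60 × €9 = €540
  S1 to Hilo: 5 × €3 = €15
  S1 to Ithaca: 45 × €7 = €315
  S2 to Tempe: 85 × €5 = €425
  S3 to Ithaca: 40 × €2 = €80
Total cost = €1375.
The route S3→Tempe is not used.

0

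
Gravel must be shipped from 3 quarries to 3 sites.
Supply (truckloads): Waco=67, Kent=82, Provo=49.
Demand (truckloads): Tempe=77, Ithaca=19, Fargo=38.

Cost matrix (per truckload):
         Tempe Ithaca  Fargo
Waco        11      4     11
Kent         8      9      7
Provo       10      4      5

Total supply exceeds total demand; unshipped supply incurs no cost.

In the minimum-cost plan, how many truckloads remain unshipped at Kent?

5

Minimum-cost shipments:
  Waco→Ithaca: 19 × 4 = 76
  Kent→Tempe: 77 × 8 = 616
  Provo→Fargo: 38 × 5 = 190
Total cost = 882.
Kent ships 77 of its 82, leaving 5.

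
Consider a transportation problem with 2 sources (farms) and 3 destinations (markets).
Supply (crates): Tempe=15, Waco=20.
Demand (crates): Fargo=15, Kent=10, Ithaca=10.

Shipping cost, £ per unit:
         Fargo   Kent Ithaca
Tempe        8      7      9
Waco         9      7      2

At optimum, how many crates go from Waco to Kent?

10

Solving gives:
  Tempe–Fargo: 15 × £8 = £120
  Waco–Kent: 10 × £7 = £70
  Waco–Ithaca: 10 × £2 = £20
Total cost = £210.
So Waco→Kent carries 10 crates.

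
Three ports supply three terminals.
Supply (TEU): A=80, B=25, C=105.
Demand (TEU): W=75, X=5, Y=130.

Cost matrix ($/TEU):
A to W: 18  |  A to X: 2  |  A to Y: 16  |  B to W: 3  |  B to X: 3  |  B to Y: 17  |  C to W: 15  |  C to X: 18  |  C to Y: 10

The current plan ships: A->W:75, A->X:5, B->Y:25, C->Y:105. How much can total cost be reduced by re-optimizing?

400

Current plan cost = 75·18 + 5·2 + 25·17 + 105·10 = $2835.
Optimal plan:
  A to W: 50 × $18 = $900
  A to X: 5 × $2 = $10
  A to Y: 25 × $16 = $400
  B to W: 25 × $3 = $75
  C to Y: 105 × $10 = $1050
Optimal cost = $2435.
Saving = 2835 − 2435 = $400.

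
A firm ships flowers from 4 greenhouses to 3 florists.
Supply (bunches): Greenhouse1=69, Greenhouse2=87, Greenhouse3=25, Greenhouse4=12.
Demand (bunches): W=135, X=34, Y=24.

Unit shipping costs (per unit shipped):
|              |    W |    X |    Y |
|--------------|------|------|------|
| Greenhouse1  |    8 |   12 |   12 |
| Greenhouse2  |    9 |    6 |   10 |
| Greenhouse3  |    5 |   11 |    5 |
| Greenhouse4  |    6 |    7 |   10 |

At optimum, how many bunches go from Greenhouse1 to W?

69

The minimum-cost plan:
  Greenhouse1 to W: 69 bunches
  Greenhouse2 to W: 53 bunches
  Greenhouse2 to X: 34 bunches
  Greenhouse3 to W: 1 bunches
  Greenhouse3 to Y: 24 bunches
  Greenhouse4 to W: 12 bunches
Total cost = 1430.
So Greenhouse1→W carries 69 bunches.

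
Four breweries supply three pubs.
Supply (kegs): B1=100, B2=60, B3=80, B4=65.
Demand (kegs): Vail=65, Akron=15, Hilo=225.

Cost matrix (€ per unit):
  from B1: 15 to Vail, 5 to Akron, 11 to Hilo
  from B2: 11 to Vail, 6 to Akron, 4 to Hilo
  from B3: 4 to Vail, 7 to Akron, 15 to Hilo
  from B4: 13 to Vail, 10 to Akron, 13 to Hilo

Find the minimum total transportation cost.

2550

Optimal allocation:
  B1→Hilo: 100 × €11 = €1100
  B2→Hilo: 60 × €4 = €240
  B3→Vail: 65 × €4 = €260
  B3→Akron: 15 × €7 = €105
  B4→Hilo: 65 × €13 = €845
Total = 1100 + 240 + 260 + 105 + 845 = €2550.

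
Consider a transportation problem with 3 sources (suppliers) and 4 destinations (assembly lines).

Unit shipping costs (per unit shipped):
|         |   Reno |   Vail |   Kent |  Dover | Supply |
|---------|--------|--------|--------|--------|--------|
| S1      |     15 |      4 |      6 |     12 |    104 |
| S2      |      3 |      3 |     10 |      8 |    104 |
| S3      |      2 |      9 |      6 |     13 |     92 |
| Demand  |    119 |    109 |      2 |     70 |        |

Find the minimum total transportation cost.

1266

Optimal allocation:
  S1->Vail: 102 × 4 = 408
  S1->Kent: 2 × 6 = 12
  S2->Reno: 27 × 3 = 81
  S2->Vail: 7 × 3 = 21
  S2->Dover: 70 × 8 = 560
  S3->Reno: 92 × 2 = 184
Total = 408 + 12 + 81 + 21 + 560 + 184 = 1266.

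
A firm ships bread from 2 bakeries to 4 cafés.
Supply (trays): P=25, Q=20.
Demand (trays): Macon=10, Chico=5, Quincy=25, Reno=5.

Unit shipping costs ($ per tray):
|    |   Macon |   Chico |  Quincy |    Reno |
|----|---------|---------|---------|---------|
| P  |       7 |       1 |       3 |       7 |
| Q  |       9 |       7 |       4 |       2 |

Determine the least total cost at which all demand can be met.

Optimal allocation:
  P->Macon: 10 trays
  P->Chico: 5 trays
  P->Quincy: 10 trays
  Q->Quincy: 15 trays
  Q->Reno: 5 trays
Total cost = $175.
(Supply check: P ships 25; Q ships 20.)

175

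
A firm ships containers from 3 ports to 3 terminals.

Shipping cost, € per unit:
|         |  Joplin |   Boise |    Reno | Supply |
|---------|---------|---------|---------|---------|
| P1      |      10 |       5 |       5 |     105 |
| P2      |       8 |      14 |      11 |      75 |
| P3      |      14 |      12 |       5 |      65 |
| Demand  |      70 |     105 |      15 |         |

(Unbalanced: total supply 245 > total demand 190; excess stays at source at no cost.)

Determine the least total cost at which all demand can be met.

A cheapest plan:
  P1–Boise: 105 × €5 = €525
  P2–Joplin: 70 × €8 = €560
  P3–Reno: 15 × €5 = €75
Total = 525 + 560 + 75 = €1160.

1160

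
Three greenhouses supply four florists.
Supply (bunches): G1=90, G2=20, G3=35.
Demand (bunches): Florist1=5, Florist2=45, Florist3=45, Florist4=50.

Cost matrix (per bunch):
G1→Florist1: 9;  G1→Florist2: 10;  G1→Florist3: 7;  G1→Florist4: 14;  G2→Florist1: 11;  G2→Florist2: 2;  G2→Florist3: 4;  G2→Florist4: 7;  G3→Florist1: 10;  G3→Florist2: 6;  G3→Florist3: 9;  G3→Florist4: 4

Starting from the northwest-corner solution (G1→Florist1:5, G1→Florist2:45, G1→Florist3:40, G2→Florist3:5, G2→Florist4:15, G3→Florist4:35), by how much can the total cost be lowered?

40

Current plan cost = 5·9 + 45·10 + 40·7 + 5·4 + 15·7 + 35·4 = 1040.
Optimal plan:
  G1 to Florist1: 5 × 9 = 45
  G1 to Florist2: 25 × 10 = 250
  G1 to Florist3: 45 × 7 = 315
  G1 to Florist4: 15 × 14 = 210
  G2 to Florist2: 20 × 2 = 40
  G3 to Florist4: 35 × 4 = 140
Optimal cost = 1000.
Saving = 1040 − 1000 = 40.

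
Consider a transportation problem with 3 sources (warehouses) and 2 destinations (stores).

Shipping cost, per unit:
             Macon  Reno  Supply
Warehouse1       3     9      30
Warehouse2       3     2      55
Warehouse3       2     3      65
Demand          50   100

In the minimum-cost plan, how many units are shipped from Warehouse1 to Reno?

The minimum-cost plan:
  Warehouse1 to Macon: 30 × 3 = 90
  Warehouse2 to Reno: 55 × 2 = 110
  Warehouse3 to Macon: 20 × 2 = 40
  Warehouse3 to Reno: 45 × 3 = 135
Total cost = 375.
The route Warehouse1→Reno is not used.

0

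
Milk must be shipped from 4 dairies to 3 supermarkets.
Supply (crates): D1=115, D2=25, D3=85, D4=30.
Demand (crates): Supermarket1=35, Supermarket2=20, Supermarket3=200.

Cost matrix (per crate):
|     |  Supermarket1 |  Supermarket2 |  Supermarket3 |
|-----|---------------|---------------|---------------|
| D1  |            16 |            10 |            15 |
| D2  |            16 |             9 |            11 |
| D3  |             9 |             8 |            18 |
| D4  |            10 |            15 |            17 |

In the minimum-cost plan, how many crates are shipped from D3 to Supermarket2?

Solving gives:
  D1–Supermarket3: 115 × 15 = 1725
  D2–Supermarket3: 25 × 11 = 275
  D3–Supermarket1: 35 × 9 = 315
  D3–Supermarket2: 20 × 8 = 160
  D3–Supermarket3: 30 × 18 = 540
  D4–Supermarket3: 30 × 17 = 510
Total cost = 3525.
So D3→Supermarket2 carries 20 crates.

20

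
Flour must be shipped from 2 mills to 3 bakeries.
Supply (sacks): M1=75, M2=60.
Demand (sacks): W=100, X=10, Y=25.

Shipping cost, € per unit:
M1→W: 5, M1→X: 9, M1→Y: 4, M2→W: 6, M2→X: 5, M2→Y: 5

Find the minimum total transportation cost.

700

One minimum-cost allocation:
  M1->W: 50 sacks
  M1->Y: 25 sacks
  M2->W: 50 sacks
  M2->X: 10 sacks
Total cost = €700.
(Supply check: M1 ships 75; M2 ships 60.)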